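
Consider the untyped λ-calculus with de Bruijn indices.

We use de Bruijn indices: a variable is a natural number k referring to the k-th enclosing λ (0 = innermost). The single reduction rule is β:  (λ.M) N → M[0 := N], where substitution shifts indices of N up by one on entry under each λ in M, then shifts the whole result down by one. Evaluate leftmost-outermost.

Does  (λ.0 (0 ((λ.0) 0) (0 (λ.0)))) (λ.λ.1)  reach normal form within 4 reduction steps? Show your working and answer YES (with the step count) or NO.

  start: (λ.0 (0 ((λ.0) 0) (0 (λ.0)))) (λ.λ.1)
  step 1: (λ.λ.1) ((λ.λ.1) ((λ.0) (λ.λ.1)) ((λ.λ.1) (λ.0)))
  step 2: λ.(λ.λ.1) ((λ.0) (λ.λ.1)) ((λ.λ.1) (λ.0))
  step 3: λ.(λ.(λ.0) (λ.λ.1)) ((λ.λ.1) (λ.0))
  step 4: λ.(λ.0) (λ.λ.1)

Answer: NO — after 4 steps the term is λ.(λ.0) (λ.λ.1), not yet normal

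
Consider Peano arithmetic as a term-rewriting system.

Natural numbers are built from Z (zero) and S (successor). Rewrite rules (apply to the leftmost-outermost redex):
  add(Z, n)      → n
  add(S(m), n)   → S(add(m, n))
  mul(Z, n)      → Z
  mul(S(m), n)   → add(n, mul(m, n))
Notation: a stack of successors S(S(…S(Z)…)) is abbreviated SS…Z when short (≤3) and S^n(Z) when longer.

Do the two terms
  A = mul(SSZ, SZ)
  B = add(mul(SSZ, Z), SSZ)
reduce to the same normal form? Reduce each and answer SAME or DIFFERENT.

Answer: SAME — A ⇓ SSZ, B ⇓ SSZ

Reduction:
Term A:
  start: mul(SSZ, SZ)
  step 1: add(SZ, mul(SZ, SZ))
  step 2: S(add(Z, mul(SZ, SZ)))
  step 3: S(mul(SZ, SZ))
  step 4: S(add(SZ, mul(Z, SZ)))
  step 5: S(S(add(Z, mul(Z, SZ))))
  step 6: S(S(mul(Z, SZ)))
  step 7: SSZ

Term B:
  start: add(mul(SSZ, Z), SSZ)
  step 1: add(add(Z, mul(SZ, Z)), SSZ)
  step 2: add(mul(SZ, Z), SSZ)
  step 3: add(add(Z, mul(Z, Z)), SSZ)
  step 4: add(mul(Z, Z), SSZ)
  step 5: add(Z, SSZ)
  step 6: SSZ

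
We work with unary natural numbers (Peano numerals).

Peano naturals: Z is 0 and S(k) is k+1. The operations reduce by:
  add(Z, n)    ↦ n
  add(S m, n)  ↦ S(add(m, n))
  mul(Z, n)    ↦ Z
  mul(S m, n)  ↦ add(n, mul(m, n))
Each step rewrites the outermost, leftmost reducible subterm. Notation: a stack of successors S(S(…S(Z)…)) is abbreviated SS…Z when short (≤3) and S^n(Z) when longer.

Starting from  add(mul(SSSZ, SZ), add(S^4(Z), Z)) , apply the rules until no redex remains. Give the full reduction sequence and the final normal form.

  start: add(mul(SSSZ, SZ), add(S^4(Z), Z))
  →1  add(add(SZ, mul(SSZ, SZ)), add(S^4(Z), Z))
  →2  add(S(add(Z, mul(SSZ, SZ))), add(S^4(Z), Z))
  →3  S(add(add(Z, mul(SSZ, SZ)), add(S^4(Z), Z)))
  →4  S(add(mul(SSZ, SZ), add(S^4(Z), Z)))
  →5  S(add(add(SZ, mul(SZ, SZ)), add(S^4(Z), Z)))
  →6  S(add(S(add(Z, mul(SZ, SZ))), add(S^4(Z), Z)))
  →7  S(S(add(add(Z, mul(SZ, SZ)), add(S^4(Z), Z))))
  →8  S(S(add(mul(SZ, SZ), add(S^4(Z), Z))))
  →9  S(S(add(add(SZ, mul(Z, SZ)), add(S^4(Z), Z))))
  →10  S(S(add(S(add(Z, mul(Z, SZ))), add(S^4(Z), Z))))
  →11  S(S(S(add(add(Z, mul(Z, SZ)), add(S^4(Z), Z)))))
  →12  S(S(S(add(mul(Z, SZ), add(S^4(Z), Z)))))
  →13  S(S(S(add(Z, add(S^4(Z), Z)))))
  →14  S(S(S(add(S^4(Z), Z))))
  →15  S(S(S(S(add(SSSZ, Z)))))
  →16  S(S(S(S(S(add(SSZ, Z))))))
  →17  S(S(S(S(S(S(add(SZ, Z)))))))
  →18  S(S(S(S(S(S(S(add(Z, Z))))))))
  →19  S^7(Z)

Answer: normal form = S^7(Z)  (in 19 steps)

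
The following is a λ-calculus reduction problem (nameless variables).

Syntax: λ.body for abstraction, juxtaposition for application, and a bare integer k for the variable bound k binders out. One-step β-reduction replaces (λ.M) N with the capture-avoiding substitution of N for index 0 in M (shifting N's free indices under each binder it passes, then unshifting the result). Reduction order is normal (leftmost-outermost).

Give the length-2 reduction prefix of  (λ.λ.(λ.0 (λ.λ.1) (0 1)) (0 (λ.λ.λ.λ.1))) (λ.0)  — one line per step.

  start: (λ.λ.(λ.0 (λ.λ.1) (0 1)) (0 (λ.λ.λ.λ.1))) (λ.0)
  [1] λ.(λ.0 (λ.λ.1) (0 1)) (0 (λ.λ.λ.λ.1))
  [2] λ.0 (λ.λ.λ.λ.1) (λ.λ.1) (0 (λ.λ.λ.λ.1) 0)

Answer: after 2 steps: λ.0 (λ.λ.λ.λ.1) (λ.λ.1) (0 (λ.λ.λ.λ.1) 0)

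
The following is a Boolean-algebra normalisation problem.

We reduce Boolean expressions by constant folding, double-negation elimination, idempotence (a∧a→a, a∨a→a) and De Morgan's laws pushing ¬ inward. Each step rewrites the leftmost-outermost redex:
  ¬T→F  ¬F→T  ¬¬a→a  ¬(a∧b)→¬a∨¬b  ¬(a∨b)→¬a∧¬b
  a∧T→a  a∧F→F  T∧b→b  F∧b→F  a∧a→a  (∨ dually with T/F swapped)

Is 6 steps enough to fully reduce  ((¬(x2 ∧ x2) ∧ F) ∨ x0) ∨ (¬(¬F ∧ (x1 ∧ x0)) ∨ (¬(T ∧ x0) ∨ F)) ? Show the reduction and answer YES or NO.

Answer: NO — after 6 steps the term is x0 ∨ ((¬x1 ∨ ¬x0) ∨ (¬(T ∧ x0) ∨ F)), not yet normal

Working:
  start: ((¬(x2 ∧ x2) ∧ F) ∨ x0) ∨ (¬(¬F ∧ (x1 ∧ x0)) ∨ (¬(T ∧ x0) ∨ F))
  →1  (F ∨ x0) ∨ (¬(¬F ∧ (x1 ∧ x0)) ∨ (¬(T ∧ x0) ∨ F))
  →2  x0 ∨ (¬(¬F ∧ (x1 ∧ x0)) ∨ (¬(T ∧ x0) ∨ F))
  →3  x0 ∨ ((¬¬F ∨ ¬(x1 ∧ x0)) ∨ (¬(T ∧ x0) ∨ F))
  →4  x0 ∨ ((F ∨ ¬(x1 ∧ x0)) ∨ (¬(T ∧ x0) ∨ F))
  →5  x0 ∨ (¬(x1 ∧ x0) ∨ (¬(T ∧ x0) ∨ F))
  →6  x0 ∨ ((¬x1 ∨ ¬x0) ∨ (¬(T ∧ x0) ∨ F))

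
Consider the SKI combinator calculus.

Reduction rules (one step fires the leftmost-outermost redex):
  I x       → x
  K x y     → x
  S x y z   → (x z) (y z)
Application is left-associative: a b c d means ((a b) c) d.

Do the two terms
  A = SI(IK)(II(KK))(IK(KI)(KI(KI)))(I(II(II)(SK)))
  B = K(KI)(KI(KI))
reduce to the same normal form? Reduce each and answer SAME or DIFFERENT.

Term A:
  start: SI(IK)(II(KK))(IK(KI)(KI(KI)))(I(II(II)(SK)))
  step 1: I(II(KK))(IK(II(KK)))(IK(KI)(KI(KI)))(I(II(II)(SK)))
  step 2: II(KK)(IK(II(KK)))(IK(KI)(KI(KI)))(I(II(II)(SK)))
  step 3: I(KK)(IK(II(KK)))(IK(KI)(KI(KI)))(I(II(II)(SK)))
  step 4: KK(IK(II(KK)))(IK(KI)(KI(KI)))(I(II(II)(SK)))
  step 5: K(IK(KI)(KI(KI)))(I(II(II)(SK)))
  step 6: IK(KI)(KI(KI))
  step 7: K(KI)(KI(KI))
  step 8: KI

Term B:
  start: K(KI)(KI(KI))
  step 1: KI

Answer: SAME — A ⇓ KI, B ⇓ KI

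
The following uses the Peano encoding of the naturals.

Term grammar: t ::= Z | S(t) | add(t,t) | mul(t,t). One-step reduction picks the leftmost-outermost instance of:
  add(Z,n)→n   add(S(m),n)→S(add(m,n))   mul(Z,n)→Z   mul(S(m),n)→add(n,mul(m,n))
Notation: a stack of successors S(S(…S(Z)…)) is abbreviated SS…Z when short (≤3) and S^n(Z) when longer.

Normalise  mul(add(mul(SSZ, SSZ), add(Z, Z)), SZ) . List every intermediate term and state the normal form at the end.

Answer: normal form = S^4(Z)  (in 28 steps)

Derivation:
  start: mul(add(mul(SSZ, SSZ), add(Z, Z)), SZ)
  [1] mul(add(add(SSZ, mul(SZ, SSZ)), add(Z, Z)), SZ)
  [2] mul(add(S(add(SZ, mul(SZ, SSZ))), add(Z, Z)), SZ)
  [3] mul(S(add(add(SZ, mul(SZ, SSZ)), add(Z, Z))), SZ)
  [4] add(SZ, mul(add(add(SZ, mul(SZ, SSZ)), add(Z, Z)), SZ))
  [5] S(add(Z, mul(add(add(SZ, mul(SZ, SSZ)), add(Z, Z)), SZ)))
  [6] S(mul(add(add(SZ, mul(SZ, SSZ)), add(Z, Z)), SZ))
  [7] S(mul(add(S(add(Z, mul(SZ, SSZ))), add(Z, Z)), SZ))
  [8] S(mul(S(add(add(Z, mul(SZ, SSZ)), add(Z, Z))), SZ))
  [9] S(add(SZ, mul(add(add(Z, mul(SZ, SSZ)), add(Z, Z)), SZ)))
  [10] S(S(add(Z, mul(add(add(Z, mul(SZ, SSZ)), add(Z, Z)), SZ))))
  [11] S(S(mul(add(add(Z, mul(SZ, SSZ)), add(Z, Z)), SZ)))
  [12] S(S(mul(add(mul(SZ, SSZ), add(Z, Z)), SZ)))
  [13] S(S(mul(add(add(SSZ, mul(Z, SSZ)), add(Z, Z)), SZ)))
  [14] S(S(mul(add(S(add(SZ, mul(Z, SSZ))), add(Z, Z)), SZ)))
  [15] S(S(mul(S(add(add(SZ, mul(Z, SSZ)), add(Z, Z))), SZ)))
  [16] S(S(add(SZ, mul(add(add(SZ, mul(Z, SSZ)), add(Z, Z)), SZ))))
  [17] S(S(S(add(Z, mul(add(add(SZ, mul(Z, SSZ)), add(Z, Z)), SZ)))))
  [18] S(S(S(mul(add(add(SZ, mul(Z, SSZ)), add(Z, Z)), SZ))))
  [19] S(S(S(mul(add(S(add(Z, mul(Z, SSZ))), add(Z, Z)), SZ))))
  [20] S(S(S(mul(S(add(add(Z, mul(Z, SSZ)), add(Z, Z))), SZ))))
  [21] S(S(S(add(SZ, mul(add(add(Z, mul(Z, SSZ)), add(Z, Z)), SZ)))))
  [22] S(S(S(S(add(Z, mul(add(add(Z, mul(Z, SSZ)), add(Z, Z)), SZ))))))
  [23] S(S(S(S(mul(add(add(Z, mul(Z, SSZ)), add(Z, Z)), SZ)))))
  [24] S(S(S(S(mul(add(mul(Z, SSZ), add(Z, Z)), SZ)))))
  [25] S(S(S(S(mul(add(Z, add(Z, Z)), SZ)))))
  [26] S(S(S(S(mul(add(Z, Z), SZ)))))
  [27] S(S(S(S(mul(Z, SZ)))))
  [28] S^4(Z)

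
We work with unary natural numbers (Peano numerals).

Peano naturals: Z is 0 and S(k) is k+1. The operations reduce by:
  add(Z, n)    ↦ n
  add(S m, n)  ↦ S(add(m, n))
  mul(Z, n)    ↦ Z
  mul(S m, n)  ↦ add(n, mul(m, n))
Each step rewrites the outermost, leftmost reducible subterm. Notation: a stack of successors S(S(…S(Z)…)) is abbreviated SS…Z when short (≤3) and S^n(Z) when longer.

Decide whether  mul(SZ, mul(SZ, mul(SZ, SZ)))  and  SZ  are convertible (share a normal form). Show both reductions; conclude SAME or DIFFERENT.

Answer: SAME — A ⇓ SZ, B ⇓ SZ

Derivation:
Term A:
  start: mul(SZ, mul(SZ, mul(SZ, SZ)))
  step 1: add(mul(SZ, mul(SZ, SZ)), mul(Z, mul(SZ, mul(SZ, SZ))))
  step 2: add(add(mul(SZ, SZ), mul(Z, mul(SZ, SZ))), mul(Z, mul(SZ, mul(SZ, SZ))))
  step 3: add(add(add(SZ, mul(Z, SZ)), mul(Z, mul(SZ, SZ))), mul(Z, mul(SZ, mul(SZ, SZ))))
  step 4: add(add(S(add(Z, mul(Z, SZ))), mul(Z, mul(SZ, SZ))), mul(Z, mul(SZ, mul(SZ, SZ))))
  step 5: add(S(add(add(Z, mul(Z, SZ)), mul(Z, mul(SZ, SZ)))), mul(Z, mul(SZ, mul(SZ, SZ))))
  step 6: S(add(add(add(Z, mul(Z, SZ)), mul(Z, mul(SZ, SZ))), mul(Z, mul(SZ, mul(SZ, SZ)))))
  step 7: S(add(add(mul(Z, SZ), mul(Z, mul(SZ, SZ))), mul(Z, mul(SZ, mul(SZ, SZ)))))
  step 8: S(add(add(Z, mul(Z, mul(SZ, SZ))), mul(Z, mul(SZ, mul(SZ, SZ)))))
  step 9: S(add(mul(Z, mul(SZ, SZ)), mul(Z, mul(SZ, mul(SZ, SZ)))))
  step 10: S(add(Z, mul(Z, mul(SZ, mul(SZ, SZ)))))
  step 11: S(mul(Z, mul(SZ, mul(SZ, SZ))))
  step 12: SZ

Term B:
  start: SZ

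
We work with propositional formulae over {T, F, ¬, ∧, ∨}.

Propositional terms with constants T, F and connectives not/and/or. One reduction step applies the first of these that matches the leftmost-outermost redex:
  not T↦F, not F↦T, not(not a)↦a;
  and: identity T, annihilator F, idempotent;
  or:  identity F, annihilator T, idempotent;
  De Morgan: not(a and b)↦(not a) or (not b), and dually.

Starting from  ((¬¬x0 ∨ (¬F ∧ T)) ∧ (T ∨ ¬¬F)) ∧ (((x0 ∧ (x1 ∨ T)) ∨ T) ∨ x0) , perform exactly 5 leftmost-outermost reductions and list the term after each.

  start: ((¬¬x0 ∨ (¬F ∧ T)) ∧ (T ∨ ¬¬F)) ∧ (((x0 ∧ (x1 ∨ T)) ∨ T) ∨ x0)
  →1  ((x0 ∨ (¬F ∧ T)) ∧ (T ∨ ¬¬F)) ∧ (((x0 ∧ (x1 ∨ T)) ∨ T) ∨ x0)
  →2  ((x0 ∨ ¬F) ∧ (T ∨ ¬¬F)) ∧ (((x0 ∧ (x1 ∨ T)) ∨ T) ∨ x0)
  →3  ((x0 ∨ T) ∧ (T ∨ ¬¬F)) ∧ (((x0 ∧ (x1 ∨ T)) ∨ T) ∨ x0)
  →4  (T ∧ (T ∨ ¬¬F)) ∧ (((x0 ∧ (x1 ∨ T)) ∨ T) ∨ x0)
  →5  (T ∨ ¬¬F) ∧ (((x0 ∧ (x1 ∨ T)) ∨ T) ∨ x0)

Answer: after 5 steps: (T ∨ ¬¬F) ∧ (((x0 ∧ (x1 ∨ T)) ∨ T) ∨ x0)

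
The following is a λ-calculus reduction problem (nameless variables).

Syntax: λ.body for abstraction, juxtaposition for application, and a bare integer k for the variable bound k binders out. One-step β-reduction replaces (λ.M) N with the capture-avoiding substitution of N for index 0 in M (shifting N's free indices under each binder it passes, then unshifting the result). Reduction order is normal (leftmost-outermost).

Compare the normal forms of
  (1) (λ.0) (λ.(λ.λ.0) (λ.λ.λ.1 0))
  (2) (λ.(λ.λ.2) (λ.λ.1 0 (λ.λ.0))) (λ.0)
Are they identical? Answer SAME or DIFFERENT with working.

Answer: SAME — A ⇓ λ.λ.0, B ⇓ λ.λ.0

Working:
Term A:
  start: (λ.0) (λ.(λ.λ.0) (λ.λ.λ.1 0))
  [1] λ.(λ.λ.0) (λ.λ.λ.1 0)
  [2] λ.λ.0

Term B:
  start: (λ.(λ.λ.2) (λ.λ.1 0 (λ.λ.0))) (λ.0)
  [1] (λ.λ.λ.0) (λ.λ.1 0 (λ.λ.0))
  [2] λ.λ.0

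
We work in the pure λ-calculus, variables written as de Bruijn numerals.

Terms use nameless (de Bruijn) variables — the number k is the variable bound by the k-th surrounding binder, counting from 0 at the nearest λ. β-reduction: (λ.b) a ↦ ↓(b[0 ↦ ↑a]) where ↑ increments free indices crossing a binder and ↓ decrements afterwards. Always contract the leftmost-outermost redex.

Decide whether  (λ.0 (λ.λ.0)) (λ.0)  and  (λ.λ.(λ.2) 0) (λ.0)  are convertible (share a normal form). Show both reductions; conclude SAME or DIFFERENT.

Term A:
  start: (λ.0 (λ.λ.0)) (λ.0)
  step 1: (λ.0) (λ.λ.0)
  step 2: λ.λ.0

Term B:
  start: (λ.λ.(λ.2) 0) (λ.0)
  step 1: λ.(λ.λ.0) 0
  step 2: λ.λ.0

Answer: SAME — A ⇓ λ.λ.0, B ⇓ λ.λ.0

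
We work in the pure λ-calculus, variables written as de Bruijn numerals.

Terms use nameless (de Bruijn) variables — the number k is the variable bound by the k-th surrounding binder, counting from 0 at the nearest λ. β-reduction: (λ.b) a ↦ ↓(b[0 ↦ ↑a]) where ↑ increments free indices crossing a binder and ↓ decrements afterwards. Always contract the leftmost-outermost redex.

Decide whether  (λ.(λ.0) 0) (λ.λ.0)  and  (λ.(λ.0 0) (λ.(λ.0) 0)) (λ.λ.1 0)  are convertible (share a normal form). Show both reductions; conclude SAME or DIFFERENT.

Answer: DIFFERENT — A ⇓ λ.λ.0, B ⇓ λ.0

Working:
Term A:
  start: (λ.(λ.0) 0) (λ.λ.0)
  step 1: (λ.0) (λ.λ.0)
  step 2: λ.λ.0

Term B:
  start: (λ.(λ.0 0) (λ.(λ.0) 0)) (λ.λ.1 0)
  step 1: (λ.0 0) (λ.(λ.0) 0)
  step 2: (λ.(λ.0) 0) (λ.(λ.0) 0)
  step 3: (λ.0) (λ.(λ.0) 0)
  step 4: λ.(λ.0) 0
  step 5: λ.0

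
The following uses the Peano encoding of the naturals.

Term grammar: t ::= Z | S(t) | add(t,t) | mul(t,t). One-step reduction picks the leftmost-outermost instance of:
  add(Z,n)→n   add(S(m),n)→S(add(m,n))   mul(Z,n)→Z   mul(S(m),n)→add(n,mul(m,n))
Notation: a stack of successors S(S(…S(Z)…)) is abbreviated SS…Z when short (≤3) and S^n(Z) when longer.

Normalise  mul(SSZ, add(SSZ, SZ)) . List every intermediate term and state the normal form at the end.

Answer: normal form = S^6(Z)  (in 17 steps)

Derivation:
  start: mul(SSZ, add(SSZ, SZ))
  →1  add(add(SSZ, SZ), mul(SZ, add(SSZ, SZ)))
  →2  add(S(add(SZ, SZ)), mul(SZ, add(SSZ, SZ)))
  →3  S(add(add(SZ, SZ), mul(SZ, add(SSZ, SZ))))
  →4  S(add(S(add(Z, SZ)), mul(SZ, add(SSZ, SZ))))
  →5  S(S(add(add(Z, SZ), mul(SZ, add(SSZ, SZ)))))
  →6  S(S(add(SZ, mul(SZ, add(SSZ, SZ)))))
  →7  S(S(S(add(Z, mul(SZ, add(SSZ, SZ))))))
  →8  S(S(S(mul(SZ, add(SSZ, SZ)))))
  →9  S(S(S(add(add(SSZ, SZ), mul(Z, add(SSZ, SZ))))))
  →10  S(S(S(add(S(add(SZ, SZ)), mul(Z, add(SSZ, SZ))))))
  →11  S(S(S(S(add(add(SZ, SZ), mul(Z, add(SSZ, SZ)))))))
  →12  S(S(S(S(add(S(add(Z, SZ)), mul(Z, add(SSZ, SZ)))))))
  →13  S(S(S(S(S(add(add(Z, SZ), mul(Z, add(SSZ, SZ))))))))
  →14  S(S(S(S(S(add(SZ, mul(Z, add(SSZ, SZ))))))))
  →15  S(S(S(S(S(S(add(Z, mul(Z, add(SSZ, SZ)))))))))
  →16  S(S(S(S(S(S(mul(Z, add(SSZ, SZ))))))))
  →17  S^6(Z)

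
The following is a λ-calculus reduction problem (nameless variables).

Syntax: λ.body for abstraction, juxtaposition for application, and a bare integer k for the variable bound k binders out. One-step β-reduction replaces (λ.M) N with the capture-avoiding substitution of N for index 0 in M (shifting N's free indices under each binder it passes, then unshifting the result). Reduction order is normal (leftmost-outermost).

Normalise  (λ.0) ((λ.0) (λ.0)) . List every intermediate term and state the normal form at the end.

  start: (λ.0) ((λ.0) (λ.0))
  step 1: (λ.0) (λ.0)
  step 2: λ.0

Answer: normal form = λ.0  (in 2 steps)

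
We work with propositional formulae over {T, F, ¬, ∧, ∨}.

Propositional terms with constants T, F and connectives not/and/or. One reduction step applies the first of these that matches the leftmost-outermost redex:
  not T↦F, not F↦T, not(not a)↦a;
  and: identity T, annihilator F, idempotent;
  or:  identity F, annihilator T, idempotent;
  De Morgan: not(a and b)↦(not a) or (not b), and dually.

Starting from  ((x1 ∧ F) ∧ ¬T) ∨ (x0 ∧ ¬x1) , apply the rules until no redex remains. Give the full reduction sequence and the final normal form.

  start: ((x1 ∧ F) ∧ ¬T) ∨ (x0 ∧ ¬x1)
  [1] (F ∧ ¬T) ∨ (x0 ∧ ¬x1)
  [2] F ∨ (x0 ∧ ¬x1)
  [3] x0 ∧ ¬x1

Answer: normal form = x0 ∧ ¬x1  (in 3 steps)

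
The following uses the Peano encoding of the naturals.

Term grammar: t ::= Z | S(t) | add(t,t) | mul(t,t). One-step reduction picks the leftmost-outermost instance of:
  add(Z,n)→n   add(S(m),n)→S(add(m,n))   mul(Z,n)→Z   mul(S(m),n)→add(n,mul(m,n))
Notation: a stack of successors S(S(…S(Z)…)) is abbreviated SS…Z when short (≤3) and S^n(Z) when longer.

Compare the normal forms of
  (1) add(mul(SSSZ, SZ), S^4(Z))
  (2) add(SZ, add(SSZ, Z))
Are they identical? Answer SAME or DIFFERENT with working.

Term A:
  start: add(mul(SSSZ, SZ), S^4(Z))
  step 1: add(add(SZ, mul(SSZ, SZ)), S^4(Z))
  step 2: add(S(add(Z, mul(SSZ, SZ))), S^4(Z))
  step 3: S(add(add(Z, mul(SSZ, SZ)), S^4(Z)))
  step 4: S(add(mul(SSZ, SZ), S^4(Z)))
  step 5: S(add(add(SZ, mul(SZ, SZ)), S^4(Z)))
  step 6: S(add(S(add(Z, mul(SZ, SZ))), S^4(Z)))
  step 7: S(S(add(add(Z, mul(SZ, SZ)), S^4(Z))))
  step 8: S(S(add(mul(SZ, SZ), S^4(Z))))
  step 9: S(S(add(add(SZ, mul(Z, SZ)), S^4(Z))))
  step 10: S(S(add(S(add(Z, mul(Z, SZ))), S^4(Z))))
  step 11: S(S(S(add(add(Z, mul(Z, SZ)), S^4(Z)))))
  step 12: S(S(S(add(mul(Z, SZ), S^4(Z)))))
  step 13: S(S(S(add(Z, S^4(Z)))))
  step 14: S^7(Z)

Term B:
  start: add(SZ, add(SSZ, Z))
  step 1: S(add(Z, add(SSZ, Z)))
  step 2: S(add(SSZ, Z))
  step 3: S(S(add(SZ, Z)))
  step 4: S(S(S(add(Z, Z))))
  step 5: SSSZ

Answer: DIFFERENT — A ⇓ S^7(Z), B ⇓ SSSZ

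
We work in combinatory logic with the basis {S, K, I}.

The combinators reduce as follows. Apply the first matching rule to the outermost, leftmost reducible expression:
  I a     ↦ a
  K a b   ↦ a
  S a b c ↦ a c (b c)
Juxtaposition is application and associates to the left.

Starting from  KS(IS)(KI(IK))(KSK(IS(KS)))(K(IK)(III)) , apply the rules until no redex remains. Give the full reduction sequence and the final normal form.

  start: KS(IS)(KI(IK))(KSK(IS(KS)))(K(IK)(III))
  →1  S(KI(IK))(KSK(IS(KS)))(K(IK)(III))
  →2  KI(IK)(K(IK)(III))(KSK(IS(KS))(K(IK)(III)))
  →3  I(K(IK)(III))(KSK(IS(KS))(K(IK)(III)))
  →4  K(IK)(III)(KSK(IS(KS))(K(IK)(III)))
  →5  IK(KSK(IS(KS))(K(IK)(III)))
  →6  K(KSK(IS(KS))(K(IK)(III)))
  →7  K(S(IS(KS))(K(IK)(III)))
  →8  K(S(S(KS))(K(IK)(III)))
  →9  K(S(S(KS))(IK))
  →10  K(S(S(KS))K)

Answer: normal form = K(S(S(KS))K)  (in 10 steps)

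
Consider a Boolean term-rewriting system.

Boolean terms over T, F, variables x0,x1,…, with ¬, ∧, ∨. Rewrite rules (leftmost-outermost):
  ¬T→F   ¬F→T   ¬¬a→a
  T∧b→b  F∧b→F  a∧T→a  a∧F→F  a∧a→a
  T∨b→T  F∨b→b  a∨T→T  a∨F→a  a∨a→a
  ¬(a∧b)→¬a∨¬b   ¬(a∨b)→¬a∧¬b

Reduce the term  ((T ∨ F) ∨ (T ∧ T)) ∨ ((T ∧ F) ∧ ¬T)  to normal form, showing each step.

  start: ((T ∨ F) ∨ (T ∧ T)) ∨ ((T ∧ F) ∧ ¬T)
  step 1: (T ∨ (T ∧ T)) ∨ ((T ∧ F) ∧ ¬T)
  step 2: T ∨ ((T ∧ F) ∧ ¬T)
  step 3: T

Answer: normal form = T  (in 3 steps)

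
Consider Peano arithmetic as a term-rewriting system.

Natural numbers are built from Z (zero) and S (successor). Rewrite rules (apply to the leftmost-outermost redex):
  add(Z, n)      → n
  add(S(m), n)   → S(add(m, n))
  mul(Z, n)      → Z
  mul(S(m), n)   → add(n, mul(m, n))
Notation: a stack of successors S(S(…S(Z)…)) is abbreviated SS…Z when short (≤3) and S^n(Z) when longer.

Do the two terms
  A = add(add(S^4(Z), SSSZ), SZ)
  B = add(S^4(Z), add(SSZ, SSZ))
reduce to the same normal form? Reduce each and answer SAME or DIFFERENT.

Answer: SAME — A ⇓ S^8(Z), B ⇓ S^8(Z)

Derivation:
Term A:
  start: add(add(S^4(Z), SSSZ), SZ)
  →1  add(S(add(SSSZ, SSSZ)), SZ)
  →2  S(add(add(SSSZ, SSSZ), SZ))
  →3  S(add(S(add(SSZ, SSSZ)), SZ))
  →4  S(S(add(add(SSZ, SSSZ), SZ)))
  →5  S(S(add(S(add(SZ, SSSZ)), SZ)))
  →6  S(S(S(add(add(SZ, SSSZ), SZ))))
  →7  S(S(S(add(S(add(Z, SSSZ)), SZ))))
  →8  S(S(S(S(add(add(Z, SSSZ), SZ)))))
  →9  S(S(S(S(add(SSSZ, SZ)))))
  →10  S(S(S(S(S(add(SSZ, SZ))))))
  →11  S(S(S(S(S(S(add(SZ, SZ)))))))
  →12  S(S(S(S(S(S(S(add(Z, SZ))))))))
  →13  S^8(Z)

Term B:
  start: add(S^4(Z), add(SSZ, SSZ))
  →1  S(add(SSSZ, add(SSZ, SSZ)))
  →2  S(S(add(SSZ, add(SSZ, SSZ))))
  →3  S(S(S(add(SZ, add(SSZ, SSZ)))))
  →4  S(S(S(S(add(Z, add(SSZ, SSZ))))))
  →5  S(S(S(S(add(SSZ, SSZ)))))
  →6  S(S(S(S(S(add(SZ, SSZ))))))
  →7  S(S(S(S(S(S(add(Z, SSZ)))))))
  →8  S^8(Z)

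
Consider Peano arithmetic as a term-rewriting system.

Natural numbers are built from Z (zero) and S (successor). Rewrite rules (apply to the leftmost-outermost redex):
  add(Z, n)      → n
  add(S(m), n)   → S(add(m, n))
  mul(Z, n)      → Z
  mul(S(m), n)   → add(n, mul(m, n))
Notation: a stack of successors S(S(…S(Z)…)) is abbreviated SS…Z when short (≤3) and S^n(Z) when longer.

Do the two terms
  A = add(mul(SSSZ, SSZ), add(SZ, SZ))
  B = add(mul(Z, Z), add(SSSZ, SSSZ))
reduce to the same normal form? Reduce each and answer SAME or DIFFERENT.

Term A:
  start: add(mul(SSSZ, SSZ), add(SZ, SZ))
  [1] add(add(SSZ, mul(SSZ, SSZ)), add(SZ, SZ))
  [2] add(S(add(SZ, mul(SSZ, SSZ))), add(SZ, SZ))
  [3] S(add(add(SZ, mul(SSZ, SSZ)), add(SZ, SZ)))
  [4] S(add(S(add(Z, mul(SSZ, SSZ))), add(SZ, SZ)))
  [5] S(S(add(add(Z, mul(SSZ, SSZ)), add(SZ, SZ))))
  [6] S(S(add(mul(SSZ, SSZ), add(SZ, SZ))))
  [7] S(S(add(add(SSZ, mul(SZ, SSZ)), add(SZ, SZ))))
  [8] S(S(add(S(add(SZ, mul(SZ, SSZ))), add(SZ, SZ))))
  [9] S(S(S(add(add(SZ, mul(SZ, SSZ)), add(SZ, SZ)))))
  [10] S(S(S(add(S(add(Z, mul(SZ, SSZ))), add(SZ, SZ)))))
  [11] S(S(S(S(add(add(Z, mul(SZ, SSZ)), add(SZ, SZ))))))
  [12] S(S(S(S(add(mul(SZ, SSZ), add(SZ, SZ))))))
  [13] S(S(S(S(add(add(SSZ, mul(Z, SSZ)), add(SZ, SZ))))))
  [14] S(S(S(S(add(S(add(SZ, mul(Z, SSZ))), add(SZ, SZ))))))
  [15] S(S(S(S(S(add(add(SZ, mul(Z, SSZ)), add(SZ, SZ)))))))
  [16] S(S(S(S(S(add(S(add(Z, mul(Z, SSZ))), add(SZ, SZ)))))))
  [17] S(S(S(S(S(S(add(add(Z, mul(Z, SSZ)), add(SZ, SZ))))))))
  [18] S(S(S(S(S(S(add(mul(Z, SSZ), add(SZ, SZ))))))))
  [19] S(S(S(S(S(S(add(Z, add(SZ, SZ))))))))
  [20] S(S(S(S(S(S(add(SZ, SZ)))))))
  [21] S(S(S(S(S(S(S(add(Z, SZ))))))))
  [22] S^8(Z)

Term B:
  start: add(mul(Z, Z), add(SSSZ, SSSZ))
  [1] add(Z, add(SSSZ, SSSZ))
  [2] add(SSSZ, SSSZ)
  [3] S(add(SSZ, SSSZ))
  [4] S(S(add(SZ, SSSZ)))
  [5] S(S(S(add(Z, SSSZ))))
  [6] S^6(Z)

Answer: DIFFERENT — A ⇓ S^8(Z), B ⇓ S^6(Z)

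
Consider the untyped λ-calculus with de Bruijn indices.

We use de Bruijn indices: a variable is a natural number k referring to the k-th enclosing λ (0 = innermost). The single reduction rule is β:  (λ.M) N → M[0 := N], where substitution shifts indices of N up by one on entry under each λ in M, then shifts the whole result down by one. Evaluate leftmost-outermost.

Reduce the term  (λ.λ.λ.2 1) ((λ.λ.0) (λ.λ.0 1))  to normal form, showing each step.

  start: (λ.λ.λ.2 1) ((λ.λ.0) (λ.λ.0 1))
  [1] λ.λ.(λ.λ.0) (λ.λ.0 1) 1
  [2] λ.λ.(λ.0) 1
  [3] λ.λ.1

Answer: normal form = λ.λ.1  (in 3 steps)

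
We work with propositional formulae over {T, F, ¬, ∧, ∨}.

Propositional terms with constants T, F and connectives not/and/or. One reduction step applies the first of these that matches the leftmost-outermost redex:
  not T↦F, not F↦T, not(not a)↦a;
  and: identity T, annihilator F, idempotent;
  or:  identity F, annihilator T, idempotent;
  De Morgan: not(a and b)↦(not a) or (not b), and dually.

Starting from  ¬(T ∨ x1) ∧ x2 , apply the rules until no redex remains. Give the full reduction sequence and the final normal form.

  start: ¬(T ∨ x1) ∧ x2
  →1  (¬T ∧ ¬x1) ∧ x2
  →2  (F ∧ ¬x1) ∧ x2
  →3  F ∧ x2
  →4  F

Answer: normal form = F  (in 4 steps)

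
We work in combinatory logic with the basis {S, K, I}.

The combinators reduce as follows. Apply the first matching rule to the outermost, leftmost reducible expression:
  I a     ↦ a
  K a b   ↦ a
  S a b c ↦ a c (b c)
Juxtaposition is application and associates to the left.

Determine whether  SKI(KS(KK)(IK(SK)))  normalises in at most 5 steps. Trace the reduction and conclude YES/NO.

Answer: YES — reaches normal form S(K(SK)) in 4 ≤ 5 steps

Working:
  start: SKI(KS(KK)(IK(SK)))
  [1] K(KS(KK)(IK(SK)))(I(KS(KK)(IK(SK))))
  [2] KS(KK)(IK(SK))
  [3] S(IK(SK))
  [4] S(K(SK))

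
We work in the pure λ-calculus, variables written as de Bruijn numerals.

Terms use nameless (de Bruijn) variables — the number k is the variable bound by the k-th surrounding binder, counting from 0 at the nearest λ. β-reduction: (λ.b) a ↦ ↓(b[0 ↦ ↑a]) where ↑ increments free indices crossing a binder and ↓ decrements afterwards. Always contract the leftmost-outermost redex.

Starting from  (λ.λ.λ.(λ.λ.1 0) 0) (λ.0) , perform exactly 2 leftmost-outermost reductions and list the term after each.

  start: (λ.λ.λ.(λ.λ.1 0) 0) (λ.0)
  →1  λ.λ.(λ.λ.1 0) 0
  →2  λ.λ.λ.1 0

Answer: after 2 steps: λ.λ.λ.1 0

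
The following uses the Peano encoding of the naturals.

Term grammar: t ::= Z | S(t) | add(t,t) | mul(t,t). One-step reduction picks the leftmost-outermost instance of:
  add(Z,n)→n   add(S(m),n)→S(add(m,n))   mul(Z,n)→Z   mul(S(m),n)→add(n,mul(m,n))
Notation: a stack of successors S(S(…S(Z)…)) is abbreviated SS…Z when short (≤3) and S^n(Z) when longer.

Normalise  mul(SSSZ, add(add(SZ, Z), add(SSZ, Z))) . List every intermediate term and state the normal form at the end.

  start: mul(SSSZ, add(add(SZ, Z), add(SSZ, Z)))
  [1] add(add(add(SZ, Z), add(SSZ, Z)), mul(SSZ, add(add(SZ, Z), add(SSZ, Z))))
  [2] add(add(S(add(Z, Z)), add(SSZ, Z)), mul(SSZ, add(add(SZ, Z), add(SSZ, Z))))
  [3] add(S(add(add(Z, Z), add(SSZ, Z))), mul(SSZ, add(add(SZ, Z), add(SSZ, Z))))
  [4] S(add(add(add(Z, Z), add(SSZ, Z)), mul(SSZ, add(add(SZ, Z), add(SSZ, Z)))))
  [5] S(add(add(Z, add(SSZ, Z)), mul(SSZ, add(add(SZ, Z), add(SSZ, Z)))))
  [6] S(add(add(SSZ, Z), mul(SSZ, add(add(SZ, Z), add(SSZ, Z)))))
  [7] S(add(S(add(SZ, Z)), mul(SSZ, add(add(SZ, Z), add(SSZ, Z)))))
  [8] S(S(add(add(SZ, Z), mul(SSZ, add(add(SZ, Z), add(SSZ, Z))))))
  [9] S(S(add(S(add(Z, Z)), mul(SSZ, add(add(SZ, Z), add(SSZ, Z))))))
  [10] S(S(S(add(add(Z, Z), mul(SSZ, add(add(SZ, Z), add(SSZ, Z)))))))
  [11] S(S(S(add(Z, mul(SSZ, add(add(SZ, Z), add(SSZ, Z)))))))
  [12] S(S(S(mul(SSZ, add(add(SZ, Z), add(SSZ, Z))))))
  [13] S(S(S(add(add(add(SZ, Z), add(SSZ, Z)), mul(SZ, add(add(SZ, Z), add(SSZ, Z)))))))
  [14] S(S(S(add(add(S(add(Z, Z)), add(SSZ, Z)), mul(SZ, add(add(SZ, Z), add(SSZ, Z)))))))
  [15] S(S(S(add(S(add(add(Z, Z), add(SSZ, Z))), mul(SZ, add(add(SZ, Z), add(SSZ, Z)))))))
  [16] S(S(S(S(add(add(add(Z, Z), add(SSZ, Z)), mul(SZ, add(add(SZ, Z), add(SSZ, Z))))))))
  [17] S(S(S(S(add(add(Z, add(SSZ, Z)), mul(SZ, add(add(SZ, Z), add(SSZ, Z))))))))
  [18] S(S(S(S(add(add(SSZ, Z), mul(SZ, add(add(SZ, Z), add(SSZ, Z))))))))
  [19] S(S(S(S(add(S(add(SZ, Z)), mul(SZ, add(add(SZ, Z), add(SSZ, Z))))))))
  [20] S(S(S(S(S(add(add(SZ, Z), mul(SZ, add(add(SZ, Z), add(SSZ, Z)))))))))
  [21] S(S(S(S(S(add(S(add(Z, Z)), mul(SZ, add(add(SZ, Z), add(SSZ, Z)))))))))
  [22] S(S(S(S(S(S(add(add(Z, Z), mul(SZ, add(add(SZ, Z), add(SSZ, Z))))))))))
  [23] S(S(S(S(S(S(add(Z, mul(SZ, add(add(SZ, Z), add(SSZ, Z))))))))))
  [24] S(S(S(S(S(S(mul(SZ, add(add(SZ, Z), add(SSZ, Z)))))))))
  [25] S(S(S(S(S(S(add(add(add(SZ, Z), add(SSZ, Z)), mul(Z, add(add(SZ, Z), add(SSZ, Z))))))))))
  [26] S(S(S(S(S(S(add(add(S(add(Z, Z)), add(SSZ, Z)), mul(Z, add(add(SZ, Z), add(SSZ, Z))))))))))
  [27] S(S(S(S(S(S(add(S(add(add(Z, Z), add(SSZ, Z))), mul(Z, add(add(SZ, Z), add(SSZ, Z))))))))))
  [28] S(S(S(S(S(S(S(add(add(add(Z, Z), add(SSZ, Z)), mul(Z, add(add(SZ, Z), add(SSZ, Z)))))))))))
  [29] S(S(S(S(S(S(S(add(add(Z, add(SSZ, Z)), mul(Z, add(add(SZ, Z), add(SSZ, Z)))))))))))
  [30] S(S(S(S(S(S(S(add(add(SSZ, Z), mul(Z, add(add(SZ, Z), add(SSZ, Z)))))))))))
  [31] S(S(S(S(S(S(S(add(S(add(SZ, Z)), mul(Z, add(add(SZ, Z), add(SSZ, Z)))))))))))
  [32] S(S(S(S(S(S(S(S(add(add(SZ, Z), mul(Z, add(add(SZ, Z), add(SSZ, Z))))))))))))
  [33] S(S(S(S(S(S(S(S(add(S(add(Z, Z)), mul(Z, add(add(SZ, Z), add(SSZ, Z))))))))))))
  [34] S(S(S(S(S(S(S(S(S(add(add(Z, Z), mul(Z, add(add(SZ, Z), add(SSZ, Z)))))))))))))
  [35] S(S(S(S(S(S(S(S(S(add(Z, mul(Z, add(add(SZ, Z), add(SSZ, Z)))))))))))))
  [36] S(S(S(S(S(S(S(S(S(mul(Z, add(add(SZ, Z), add(SSZ, Z))))))))))))
  [37] S^9(Z)

Answer: normal form = S^9(Z)  (in 37 steps)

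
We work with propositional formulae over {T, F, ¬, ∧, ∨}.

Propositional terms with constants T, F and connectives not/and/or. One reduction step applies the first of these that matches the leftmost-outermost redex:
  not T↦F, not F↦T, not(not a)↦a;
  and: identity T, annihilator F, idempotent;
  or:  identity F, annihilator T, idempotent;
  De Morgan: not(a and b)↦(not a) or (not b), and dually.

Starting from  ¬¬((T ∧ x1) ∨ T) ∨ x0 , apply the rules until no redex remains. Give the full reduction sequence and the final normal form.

Answer: normal form = T  (in 3 steps)

Derivation:
  start: ¬¬((T ∧ x1) ∨ T) ∨ x0
  →1  ((T ∧ x1) ∨ T) ∨ x0
  →2  T ∨ x0
  →3  T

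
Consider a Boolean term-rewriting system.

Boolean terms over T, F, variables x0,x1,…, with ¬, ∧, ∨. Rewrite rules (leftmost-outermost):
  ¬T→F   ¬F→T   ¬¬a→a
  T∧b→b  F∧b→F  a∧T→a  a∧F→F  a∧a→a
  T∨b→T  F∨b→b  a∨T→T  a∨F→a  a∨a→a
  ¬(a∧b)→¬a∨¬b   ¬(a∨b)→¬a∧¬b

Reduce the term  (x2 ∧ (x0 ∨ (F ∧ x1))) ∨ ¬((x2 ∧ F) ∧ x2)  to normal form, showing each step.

Answer: normal form = T  (in 8 steps)

Working:
  start: (x2 ∧ (x0 ∨ (F ∧ x1))) ∨ ¬((x2 ∧ F) ∧ x2)
  [1] (x2 ∧ (x0 ∨ F)) ∨ ¬((x2 ∧ F) ∧ x2)
  [2] (x2 ∧ x0) ∨ ¬((x2 ∧ F) ∧ x2)
  [3] (x2 ∧ x0) ∨ (¬(x2 ∧ F) ∨ ¬x2)
  [4] (x2 ∧ x0) ∨ ((¬x2 ∨ ¬F) ∨ ¬x2)
  [5] (x2 ∧ x0) ∨ ((¬x2 ∨ T) ∨ ¬x2)
  [6] (x2 ∧ x0) ∨ (T ∨ ¬x2)
  [7] (x2 ∧ x0) ∨ T
  [8] T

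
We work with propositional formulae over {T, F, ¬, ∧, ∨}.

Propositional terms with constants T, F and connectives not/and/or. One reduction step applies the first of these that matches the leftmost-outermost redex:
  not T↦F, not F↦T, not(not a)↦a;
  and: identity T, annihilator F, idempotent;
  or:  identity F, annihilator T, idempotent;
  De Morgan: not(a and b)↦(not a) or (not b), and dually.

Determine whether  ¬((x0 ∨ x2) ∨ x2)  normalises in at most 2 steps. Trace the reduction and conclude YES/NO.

Answer: YES — reaches normal form (¬x0 ∧ ¬x2) ∧ ¬x2 in 2 ≤ 2 steps

Reduction:
  start: ¬((x0 ∨ x2) ∨ x2)
  [1] ¬(x0 ∨ x2) ∧ ¬x2
  [2] (¬x0 ∧ ¬x2) ∧ ¬x2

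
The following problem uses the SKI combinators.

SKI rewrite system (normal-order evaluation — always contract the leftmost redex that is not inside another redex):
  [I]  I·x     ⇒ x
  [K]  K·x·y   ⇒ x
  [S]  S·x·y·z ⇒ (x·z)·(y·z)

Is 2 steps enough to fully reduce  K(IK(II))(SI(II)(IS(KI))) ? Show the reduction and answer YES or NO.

  start: K(IK(II))(SI(II)(IS(KI)))
  step 1: IK(II)
  step 2: K(II)

Answer: NO — after 2 steps the term is K(II), not yet normal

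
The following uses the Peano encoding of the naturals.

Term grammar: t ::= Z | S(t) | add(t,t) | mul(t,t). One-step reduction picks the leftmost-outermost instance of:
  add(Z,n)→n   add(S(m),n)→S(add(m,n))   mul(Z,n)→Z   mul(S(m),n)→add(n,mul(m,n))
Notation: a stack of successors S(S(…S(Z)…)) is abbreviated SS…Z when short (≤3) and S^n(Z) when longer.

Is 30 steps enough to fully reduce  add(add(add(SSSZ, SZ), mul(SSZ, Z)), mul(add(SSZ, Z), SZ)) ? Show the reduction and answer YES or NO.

  start: add(add(add(SSSZ, SZ), mul(SSZ, Z)), mul(add(SSZ, Z), SZ))
  step 1: add(add(S(add(SSZ, SZ)), mul(SSZ, Z)), mul(add(SSZ, Z), SZ))
  step 2: add(S(add(add(SSZ, SZ), mul(SSZ, Z))), mul(add(SSZ, Z), SZ))
  step 3: S(add(add(add(SSZ, SZ), mul(SSZ, Z)), mul(add(SSZ, Z), SZ)))
  step 4: S(add(add(S(add(SZ, SZ)), mul(SSZ, Z)), mul(add(SSZ, Z), SZ)))
  step 5: S(add(S(add(add(SZ, SZ), mul(SSZ, Z))), mul(add(SSZ, Z), SZ)))
  step 6: S(S(add(add(add(SZ, SZ), mul(SSZ, Z)), mul(add(SSZ, Z), SZ))))
  step 7: S(S(add(add(S(add(Z, SZ)), mul(SSZ, Z)), mul(add(SSZ, Z), SZ))))
  step 8: S(S(add(S(add(add(Z, SZ), mul(SSZ, Z))), mul(add(SSZ, Z), SZ))))
  step 9: S(S(S(add(add(add(Z, SZ), mul(SSZ, Z)), mul(add(SSZ, Z), SZ)))))
  step 10: S(S(S(add(add(SZ, mul(SSZ, Z)), mul(add(SSZ, Z), SZ)))))
  step 11: S(S(S(add(S(add(Z, mul(SSZ, Z))), mul(add(SSZ, Z), SZ)))))
  step 12: S(S(S(S(add(add(Z, mul(SSZ, Z)), mul(add(SSZ, Z), SZ))))))
  step 13: S(S(S(S(add(mul(SSZ, Z), mul(add(SSZ, Z), SZ))))))
  step 14: S(S(S(S(add(add(Z, mul(SZ, Z)), mul(add(SSZ, Z), SZ))))))
  step 15: S(S(S(S(add(mul(SZ, Z), mul(add(SSZ, Z), SZ))))))
  step 16: S(S(S(S(add(add(Z, mul(Z, Z)), mul(add(SSZ, Z), SZ))))))
  step 17: S(S(S(S(add(mul(Z, Z), mul(add(SSZ, Z), SZ))))))
  step 18: S(S(S(S(add(Z, mul(add(SSZ, Z), SZ))))))
  step 19: S(S(S(S(mul(add(SSZ, Z), SZ)))))
  step 20: S(S(S(S(mul(S(add(SZ, Z)), SZ)))))
  step 21: S(S(S(S(add(SZ, mul(add(SZ, Z), SZ))))))
  step 22: S(S(S(S(S(add(Z, mul(add(SZ, Z), SZ)))))))
  step 23: S(S(S(S(S(mul(add(SZ, Z), SZ))))))
  step 24: S(S(S(S(S(mul(S(add(Z, Z)), SZ))))))
  step 25: S(S(S(S(S(add(SZ, mul(add(Z, Z), SZ)))))))
  step 26: S(S(S(S(S(S(add(Z, mul(add(Z, Z), SZ))))))))
  step 27: S(S(S(S(S(S(mul(add(Z, Z), SZ)))))))
  step 28: S(S(S(S(S(S(mul(Z, SZ)))))))
  step 29: S^6(Z)

Answer: YES — reaches normal form S^6(Z) in 29 ≤ 30 steps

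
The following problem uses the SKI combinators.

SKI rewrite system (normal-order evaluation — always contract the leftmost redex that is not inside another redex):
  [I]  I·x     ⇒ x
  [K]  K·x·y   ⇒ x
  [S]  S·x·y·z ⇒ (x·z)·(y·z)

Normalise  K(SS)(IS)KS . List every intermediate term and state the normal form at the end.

  start: K(SS)(IS)KS
  step 1: SSKS
  step 2: SS(KS)

Answer: normal form = SS(KS)  (in 2 steps)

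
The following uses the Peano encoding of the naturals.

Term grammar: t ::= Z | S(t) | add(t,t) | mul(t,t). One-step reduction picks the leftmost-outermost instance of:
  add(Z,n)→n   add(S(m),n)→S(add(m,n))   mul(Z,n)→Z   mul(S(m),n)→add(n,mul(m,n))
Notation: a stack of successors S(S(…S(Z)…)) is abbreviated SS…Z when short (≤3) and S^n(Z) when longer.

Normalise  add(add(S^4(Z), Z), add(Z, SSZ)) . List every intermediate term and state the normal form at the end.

Answer: normal form = S^6(Z)  (in 11 steps)

Working:
  start: add(add(S^4(Z), Z), add(Z, SSZ))
  →1  add(S(add(SSSZ, Z)), add(Z, SSZ))
  →2  S(add(add(SSSZ, Z), add(Z, SSZ)))
  →3  S(add(S(add(SSZ, Z)), add(Z, SSZ)))
  →4  S(S(add(add(SSZ, Z), add(Z, SSZ))))
  →5  S(S(add(S(add(SZ, Z)), add(Z, SSZ))))
  →6  S(S(S(add(add(SZ, Z), add(Z, SSZ)))))
  →7  S(S(S(add(S(add(Z, Z)), add(Z, SSZ)))))
  →8  S(S(S(S(add(add(Z, Z), add(Z, SSZ))))))
  →9  S(S(S(S(add(Z, add(Z, SSZ))))))
  →10  S(S(S(S(add(Z, SSZ)))))
  →11  S^6(Z)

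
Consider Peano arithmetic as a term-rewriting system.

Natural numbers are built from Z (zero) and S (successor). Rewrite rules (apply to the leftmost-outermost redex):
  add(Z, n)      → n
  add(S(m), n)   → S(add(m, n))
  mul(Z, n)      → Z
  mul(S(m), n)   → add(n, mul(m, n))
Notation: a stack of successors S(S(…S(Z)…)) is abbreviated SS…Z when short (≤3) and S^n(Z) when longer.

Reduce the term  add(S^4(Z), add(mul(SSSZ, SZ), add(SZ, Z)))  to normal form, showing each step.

  start: add(S^4(Z), add(mul(SSSZ, SZ), add(SZ, Z)))
  [1] S(add(SSSZ, add(mul(SSSZ, SZ), add(SZ, Z))))
  [2] S(S(add(SSZ, add(mul(SSSZ, SZ), add(SZ, Z)))))
  [3] S(S(S(add(SZ, add(mul(SSSZ, SZ), add(SZ, Z))))))
  [4] S(S(S(S(add(Z, add(mul(SSSZ, SZ), add(SZ, Z)))))))
  [5] S(S(S(S(add(mul(SSSZ, SZ), add(SZ, Z))))))
  [6] S(S(S(S(add(add(SZ, mul(SSZ, SZ)), add(SZ, Z))))))
  [7] S(S(S(S(add(S(add(Z, mul(SSZ, SZ))), add(SZ, Z))))))
  [8] S(S(S(S(S(add(add(Z, mul(SSZ, SZ)), add(SZ, Z)))))))
  [9] S(S(S(S(S(add(mul(SSZ, SZ), add(SZ, Z)))))))
  [10] S(S(S(S(S(add(add(SZ, mul(SZ, SZ)), add(SZ, Z)))))))
  [11] S(S(S(S(S(add(S(add(Z, mul(SZ, SZ))), add(SZ, Z)))))))
  [12] S(S(S(S(S(S(add(add(Z, mul(SZ, SZ)), add(SZ, Z))))))))
  [13] S(S(S(S(S(S(add(mul(SZ, SZ), add(SZ, Z))))))))
  [14] S(S(S(S(S(S(add(add(SZ, mul(Z, SZ)), add(SZ, Z))))))))
  [15] S(S(S(S(S(S(add(S(add(Z, mul(Z, SZ))), add(SZ, Z))))))))
  [16] S(S(S(S(S(S(S(add(add(Z, mul(Z, SZ)), add(SZ, Z)))))))))
  [17] S(S(S(S(S(S(S(add(mul(Z, SZ), add(SZ, Z)))))))))
  [18] S(S(S(S(S(S(S(add(Z, add(SZ, Z)))))))))
  [19] S(S(S(S(S(S(S(add(SZ, Z))))))))
  [20] S(S(S(S(S(S(S(S(add(Z, Z)))))))))
  [21] S^8(Z)

Answer: normal form = S^8(Z)  (in 21 steps)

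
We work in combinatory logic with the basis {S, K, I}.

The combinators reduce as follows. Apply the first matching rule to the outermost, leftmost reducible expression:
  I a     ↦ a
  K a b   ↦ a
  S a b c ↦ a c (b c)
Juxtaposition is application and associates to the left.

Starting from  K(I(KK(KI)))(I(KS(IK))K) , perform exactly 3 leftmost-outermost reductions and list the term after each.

  start: K(I(KK(KI)))(I(KS(IK))K)
  →1  I(KK(KI))
  →2  KK(KI)
  →3  K

Answer: after 3 steps: K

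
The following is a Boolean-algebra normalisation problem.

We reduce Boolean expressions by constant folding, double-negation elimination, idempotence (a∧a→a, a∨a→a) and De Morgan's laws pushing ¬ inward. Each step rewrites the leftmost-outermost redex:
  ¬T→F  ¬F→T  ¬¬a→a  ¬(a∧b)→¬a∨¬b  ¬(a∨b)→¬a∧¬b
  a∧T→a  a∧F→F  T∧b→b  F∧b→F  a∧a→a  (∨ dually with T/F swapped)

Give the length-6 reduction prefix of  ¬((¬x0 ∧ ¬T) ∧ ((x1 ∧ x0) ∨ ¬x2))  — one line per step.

  start: ¬((¬x0 ∧ ¬T) ∧ ((x1 ∧ x0) ∨ ¬x2))
  [1] ¬(¬x0 ∧ ¬T) ∨ ¬((x1 ∧ x0) ∨ ¬x2)
  [2] (¬¬x0 ∨ ¬¬T) ∨ ¬((x1 ∧ x0) ∨ ¬x2)
  [3] (x0 ∨ ¬¬T) ∨ ¬((x1 ∧ x0) ∨ ¬x2)
  [4] (x0 ∨ T) ∨ ¬((x1 ∧ x0) ∨ ¬x2)
  [5] T ∨ ¬((x1 ∧ x0) ∨ ¬x2)
  [6] T

Answer: after 6 steps: T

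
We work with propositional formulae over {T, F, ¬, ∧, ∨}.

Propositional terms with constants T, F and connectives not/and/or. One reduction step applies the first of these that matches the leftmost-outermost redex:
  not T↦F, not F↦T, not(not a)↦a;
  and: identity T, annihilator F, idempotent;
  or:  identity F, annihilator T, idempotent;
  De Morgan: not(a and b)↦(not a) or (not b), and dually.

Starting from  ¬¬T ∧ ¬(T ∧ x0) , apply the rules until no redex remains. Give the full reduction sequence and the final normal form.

Answer: normal form = ¬x0  (in 5 steps)

Working:
  start: ¬¬T ∧ ¬(T ∧ x0)
  →1  T ∧ ¬(T ∧ x0)
  →2  ¬(T ∧ x0)
  →3  ¬T ∨ ¬x0
  →4  F ∨ ¬x0
  →5  ¬x0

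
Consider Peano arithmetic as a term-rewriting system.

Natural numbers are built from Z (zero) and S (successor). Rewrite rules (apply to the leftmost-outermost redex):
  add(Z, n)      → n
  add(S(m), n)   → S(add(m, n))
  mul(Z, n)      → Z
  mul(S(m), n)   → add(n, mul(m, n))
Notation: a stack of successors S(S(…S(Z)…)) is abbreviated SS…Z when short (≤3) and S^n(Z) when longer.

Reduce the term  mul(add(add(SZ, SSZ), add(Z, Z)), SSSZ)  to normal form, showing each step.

  start: mul(add(add(SZ, SSZ), add(Z, Z)), SSSZ)
  →1  mul(add(S(add(Z, SSZ)), add(Z, Z)), SSSZ)
  →2  mul(S(add(add(Z, SSZ), add(Z, Z))), SSSZ)
  →3  add(SSSZ, mul(add(add(Z, SSZ), add(Z, Z)), SSSZ))
  →4  S(add(SSZ, mul(add(add(Z, SSZ), add(Z, Z)), SSSZ)))
  →5  S(S(add(SZ, mul(add(add(Z, SSZ), add(Z, Z)), SSSZ))))
  →6  S(S(S(add(Z, mul(add(add(Z, SSZ), add(Z, Z)), SSSZ)))))
  →7  S(S(S(mul(add(add(Z, SSZ), add(Z, Z)), SSSZ))))
  →8  S(S(S(mul(add(SSZ, add(Z, Z)), SSSZ))))
  →9  S(S(S(mul(S(add(SZ, add(Z, Z))), SSSZ))))
  →10  S(S(S(add(SSSZ, mul(add(SZ, add(Z, Z)), SSSZ)))))
  →11  S(S(S(S(add(SSZ, mul(add(SZ, add(Z, Z)), SSSZ))))))
  →12  S(S(S(S(S(add(SZ, mul(add(SZ, add(Z, Z)), SSSZ)))))))
  →13  S(S(S(S(S(S(add(Z, mul(add(SZ, add(Z, Z)), SSSZ))))))))
  →14  S(S(S(S(S(S(mul(add(SZ, add(Z, Z)), SSSZ)))))))
  →15  S(S(S(S(S(S(mul(S(add(Z, add(Z, Z))), SSSZ)))))))
  →16  S(S(S(S(S(S(add(SSSZ, mul(add(Z, add(Z, Z)), SSSZ))))))))
  →17  S(S(S(S(S(S(S(add(SSZ, mul(add(Z, add(Z, Z)), SSSZ)))))))))
  →18  S(S(S(S(S(S(S(S(add(SZ, mul(add(Z, add(Z, Z)), SSSZ))))))))))
  →19  S(S(S(S(S(S(S(S(S(add(Z, mul(add(Z, add(Z, Z)), SSSZ)))))))))))
  →20  S(S(S(S(S(S(S(S(S(mul(add(Z, add(Z, Z)), SSSZ))))))))))
  →21  S(S(S(S(S(S(S(S(S(mul(add(Z, Z), SSSZ))))))))))
  →22  S(S(S(S(S(S(S(S(S(mul(Z, SSSZ))))))))))
  →23  S^9(Z)

Answer: normal form = S^9(Z)  (in 23 steps)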